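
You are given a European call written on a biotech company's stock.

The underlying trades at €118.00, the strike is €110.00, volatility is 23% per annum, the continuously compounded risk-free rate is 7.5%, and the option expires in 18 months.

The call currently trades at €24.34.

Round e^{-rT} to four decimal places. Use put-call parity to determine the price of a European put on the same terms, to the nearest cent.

exp(−rT) = exp(−0.075·1.5) = 0.8936
Put-call parity: C − P = S − K·e^(−rT) = 118 − 110·0.8936 = 118 − 98.2960 = 19.7040
P = C − (C − P) = 24.34 − (19.7040) = 4.6360

€4.64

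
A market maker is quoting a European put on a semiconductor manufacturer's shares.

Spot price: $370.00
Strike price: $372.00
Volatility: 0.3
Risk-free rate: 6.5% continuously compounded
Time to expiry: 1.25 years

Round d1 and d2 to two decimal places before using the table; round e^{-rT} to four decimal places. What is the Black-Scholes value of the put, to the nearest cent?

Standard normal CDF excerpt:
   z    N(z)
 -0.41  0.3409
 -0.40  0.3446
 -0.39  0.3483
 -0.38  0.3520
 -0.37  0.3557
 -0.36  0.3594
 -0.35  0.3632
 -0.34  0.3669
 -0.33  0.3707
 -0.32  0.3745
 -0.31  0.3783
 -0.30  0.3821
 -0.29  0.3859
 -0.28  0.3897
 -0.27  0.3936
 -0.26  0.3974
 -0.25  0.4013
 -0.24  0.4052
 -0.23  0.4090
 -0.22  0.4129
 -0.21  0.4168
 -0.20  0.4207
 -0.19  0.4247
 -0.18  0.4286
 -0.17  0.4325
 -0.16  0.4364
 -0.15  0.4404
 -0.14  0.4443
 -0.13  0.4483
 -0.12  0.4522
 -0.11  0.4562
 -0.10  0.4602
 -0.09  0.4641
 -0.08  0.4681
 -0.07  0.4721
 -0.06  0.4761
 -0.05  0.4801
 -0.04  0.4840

$34.42

T = 1.25;  σ√T = 0.3354
d₁ = [ln(370/372) + (0.065 + 0.3²/2)·1.25] / 0.3354 = [-0.0054 + 0.1375] / 0.3354 = 0.3939 which rounds to 0.39
d₂ = d₁ − σ√T = 0.3939 − 0.3354 = 0.0585 which rounds to 0.06
e^(−rT) = e^(−0.065·1.25) = 0.9220
P = 372·0.9220·N(-0.06) − 370·N(-0.39) = 372·0.9220·0.4761 − 370·0.3483 = 163.2947 − 128.8710 = 34.4237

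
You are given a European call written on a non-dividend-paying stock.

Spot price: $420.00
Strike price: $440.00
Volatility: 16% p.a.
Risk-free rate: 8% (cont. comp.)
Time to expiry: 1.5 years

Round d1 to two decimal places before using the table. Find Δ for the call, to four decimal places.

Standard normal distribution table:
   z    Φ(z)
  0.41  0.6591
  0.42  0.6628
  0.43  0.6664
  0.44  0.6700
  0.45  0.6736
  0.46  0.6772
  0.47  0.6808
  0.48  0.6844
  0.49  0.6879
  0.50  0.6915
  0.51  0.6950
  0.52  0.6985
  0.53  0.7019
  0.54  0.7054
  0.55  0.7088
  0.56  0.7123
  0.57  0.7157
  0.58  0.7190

σ√T = 0.16 × 1.2247 = 0.1960
d₁ = [ln(420/440) + (0.08 + 0.16²/2)·1.5] / 0.1960 = [-0.0465 + 0.1392] / 0.1960 = 0.4730 ⇒ 0.47
N(d₁) = N(0.47) = 0.6808
Δ_call = N(d₁) = 0.6808

0.6808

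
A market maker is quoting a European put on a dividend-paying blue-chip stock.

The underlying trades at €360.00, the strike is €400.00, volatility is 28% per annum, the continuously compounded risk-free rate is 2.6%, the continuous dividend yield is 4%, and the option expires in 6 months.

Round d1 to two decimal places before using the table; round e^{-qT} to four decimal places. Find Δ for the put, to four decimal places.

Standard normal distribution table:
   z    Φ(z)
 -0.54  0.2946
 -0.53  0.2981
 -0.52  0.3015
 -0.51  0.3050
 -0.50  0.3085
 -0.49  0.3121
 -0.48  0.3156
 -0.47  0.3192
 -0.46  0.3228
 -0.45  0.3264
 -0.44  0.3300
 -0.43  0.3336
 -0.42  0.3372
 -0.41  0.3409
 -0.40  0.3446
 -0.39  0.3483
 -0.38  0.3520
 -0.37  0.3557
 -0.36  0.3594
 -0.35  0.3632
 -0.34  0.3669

σ√T = 0.28 × 0.7071 = 0.1980
d₁ = [ln(360/400) + (0.026 − 0.04 + ½·0.28²)·0.5] / (σ√T) = (-0.1054 + 0.0126) / 0.1980 = -0.4685 → -0.47
N(d₁) = N(-0.47) = 0.3192
Δ_put = e^(−qT)·(N(d₁) − 1) = 0.9802·(0.3192 − 1) = -0.6673

-0.6673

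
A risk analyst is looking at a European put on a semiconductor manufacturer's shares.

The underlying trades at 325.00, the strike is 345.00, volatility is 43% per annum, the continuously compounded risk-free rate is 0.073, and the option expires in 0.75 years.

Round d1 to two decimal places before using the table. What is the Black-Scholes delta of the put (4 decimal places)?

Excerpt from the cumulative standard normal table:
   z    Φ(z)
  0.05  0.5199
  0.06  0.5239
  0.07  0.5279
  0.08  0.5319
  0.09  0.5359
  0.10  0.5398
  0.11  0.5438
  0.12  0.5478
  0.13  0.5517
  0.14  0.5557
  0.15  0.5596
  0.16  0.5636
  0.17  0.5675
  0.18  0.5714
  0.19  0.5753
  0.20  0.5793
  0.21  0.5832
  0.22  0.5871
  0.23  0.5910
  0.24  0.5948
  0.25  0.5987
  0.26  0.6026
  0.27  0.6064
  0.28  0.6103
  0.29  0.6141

-0.4325

σ√T = 0.43 × 0.8660 = 0.3724
ln(S/K) + (r + σ²/2)T = ln(325/345) + (0.073 + 0.43²/2)·0.75 = -0.0597 + 0.1241 = 0.0644
d₁ = 0.0644 / 0.3724 = 0.1729 → 0.17
N(d₁) = N(0.17) = 0.5675
Δ_put = N(d₁) − 1 = 0.5675 − 1 = -0.4325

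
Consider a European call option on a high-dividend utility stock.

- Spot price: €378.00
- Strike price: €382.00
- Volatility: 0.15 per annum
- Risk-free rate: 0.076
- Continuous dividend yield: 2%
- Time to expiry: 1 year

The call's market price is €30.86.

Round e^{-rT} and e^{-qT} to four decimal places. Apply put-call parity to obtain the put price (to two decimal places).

€14.38

e^(−qT) = e^(−0.02·1) = 0.9802;  e^(−rT) = e^(−0.076·1) = 0.9268
Put-call parity: C − P = S·e^(−qT) − K·e^(−rT) = 378·0.9802 − 382·0.9268 = 370.5156 − 354.0376 = 16.4780
P = C − (C − P) = 30.86 − (16.4780) = 14.3820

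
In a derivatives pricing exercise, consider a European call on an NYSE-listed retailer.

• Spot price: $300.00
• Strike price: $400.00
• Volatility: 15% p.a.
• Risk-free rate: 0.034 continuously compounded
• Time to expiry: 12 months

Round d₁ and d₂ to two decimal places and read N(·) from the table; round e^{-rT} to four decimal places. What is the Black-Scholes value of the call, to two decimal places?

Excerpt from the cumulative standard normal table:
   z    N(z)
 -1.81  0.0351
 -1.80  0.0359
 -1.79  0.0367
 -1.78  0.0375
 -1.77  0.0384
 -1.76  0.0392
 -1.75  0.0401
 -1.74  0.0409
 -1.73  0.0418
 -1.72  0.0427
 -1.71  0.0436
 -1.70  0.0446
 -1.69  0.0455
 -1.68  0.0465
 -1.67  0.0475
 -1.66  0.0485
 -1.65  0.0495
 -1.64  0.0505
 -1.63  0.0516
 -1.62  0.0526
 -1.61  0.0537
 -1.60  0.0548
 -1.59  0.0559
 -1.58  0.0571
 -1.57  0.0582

σ√T = 0.15 × 1.0000 = 0.1500
d₁ = [ln(300/400) + (0.034 + 0.15²/2)·1] / 0.1500 = [-0.2877 + 0.0452] / 0.1500 = -1.6162 ⇒ -1.62
d₂ = d₁ − σ√T = -1.6162 − 0.1500 = -1.7662 ⇒ -1.77
exp(−rT) = exp(−0.034·1) = 0.9666
N(d₁) = N(-1.62) = 0.0526;  N(d₂) = N(-1.77) = 0.0384
C = 300·0.0526 − 400·0.9666·0.0384 = 15.7800 − 14.8470 = 0.9330

$0.93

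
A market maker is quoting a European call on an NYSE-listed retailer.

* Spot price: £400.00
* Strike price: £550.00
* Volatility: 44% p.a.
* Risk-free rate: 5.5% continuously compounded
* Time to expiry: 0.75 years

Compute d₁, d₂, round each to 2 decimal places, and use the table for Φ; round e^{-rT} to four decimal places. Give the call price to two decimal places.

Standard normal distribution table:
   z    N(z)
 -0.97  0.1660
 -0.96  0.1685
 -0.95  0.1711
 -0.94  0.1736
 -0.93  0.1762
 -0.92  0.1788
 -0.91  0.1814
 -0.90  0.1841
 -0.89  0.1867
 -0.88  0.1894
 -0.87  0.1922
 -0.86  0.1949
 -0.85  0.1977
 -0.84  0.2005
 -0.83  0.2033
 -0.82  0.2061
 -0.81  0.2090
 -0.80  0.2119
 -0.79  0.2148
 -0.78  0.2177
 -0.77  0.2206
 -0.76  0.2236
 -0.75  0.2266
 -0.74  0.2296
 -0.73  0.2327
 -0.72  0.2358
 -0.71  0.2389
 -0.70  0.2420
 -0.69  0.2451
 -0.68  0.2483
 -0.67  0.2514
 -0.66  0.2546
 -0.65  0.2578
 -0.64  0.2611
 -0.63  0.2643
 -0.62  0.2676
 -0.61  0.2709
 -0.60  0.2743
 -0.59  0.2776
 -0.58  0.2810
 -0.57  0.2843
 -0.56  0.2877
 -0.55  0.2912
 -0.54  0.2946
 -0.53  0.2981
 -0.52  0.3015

£23.47

T = 0.75;  σ√T = 0.3811
d₁ = [ln(400/550) + (0.055 + 0.44²/2)·0.75] / 0.3811 = [-0.3185 + 0.1138] / 0.3811 = -0.5369 → -0.54
d₂ = d₁ − σ√T = -0.5369 − 0.3811 = -0.9180 → -0.92
exp(−rT) = exp(−0.055·0.75) = 0.9596
N(d₁) = N(-0.54) = 0.2946;  N(d₂) = N(-0.92) = 0.1788
C = 400·0.2946 − 550·0.9596·0.1788 = 117.8400 − 94.3671 = 23.4729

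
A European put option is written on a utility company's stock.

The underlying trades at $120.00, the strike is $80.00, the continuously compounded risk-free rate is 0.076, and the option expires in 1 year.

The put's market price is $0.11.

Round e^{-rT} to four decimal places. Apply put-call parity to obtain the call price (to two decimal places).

exp(−rT) = exp(−0.076·1) = 0.9268
Put-call parity: C − P = S − K·e^(−rT) = 120 − 80·0.9268 = 120 − 74.1440 = 45.8560
C = P + (C − P) = 0.11 + (45.8560) = 45.9660

$45.97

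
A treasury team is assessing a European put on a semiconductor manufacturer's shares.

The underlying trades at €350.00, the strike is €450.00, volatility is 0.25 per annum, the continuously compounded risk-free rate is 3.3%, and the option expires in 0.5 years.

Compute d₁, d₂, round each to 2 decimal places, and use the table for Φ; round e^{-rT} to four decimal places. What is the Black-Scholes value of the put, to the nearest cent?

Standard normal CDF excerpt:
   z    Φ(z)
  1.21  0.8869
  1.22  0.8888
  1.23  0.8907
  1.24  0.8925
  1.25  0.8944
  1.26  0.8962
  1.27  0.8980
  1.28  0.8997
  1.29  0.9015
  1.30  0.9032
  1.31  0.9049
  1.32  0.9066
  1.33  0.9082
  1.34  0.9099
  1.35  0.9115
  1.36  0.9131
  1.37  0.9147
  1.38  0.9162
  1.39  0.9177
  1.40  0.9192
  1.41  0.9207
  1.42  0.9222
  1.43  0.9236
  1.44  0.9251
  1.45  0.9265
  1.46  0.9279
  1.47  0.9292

σ√T = 0.25 × 0.7071 = 0.1768
ln(S/K) + (r + σ²/2)T = ln(350/450) + (0.033 + 0.25²/2)·0.5 = -0.2513 + 0.0321 = -0.2192
d₁ = -0.2192 / 0.1768 = -1.2399 → -1.24
d₂ = d₁ − σ√T = -1.2399 − 0.1768 = -1.4167 → -1.42
exp(−rT) = exp(−0.033·0.5) = 0.9836
P = 450·0.9836·N(1.42) − 350·N(1.24) = 450·0.9836·0.9222 − 350·0.8925 = 408.1842 − 312.3750 = 95.8092

€95.81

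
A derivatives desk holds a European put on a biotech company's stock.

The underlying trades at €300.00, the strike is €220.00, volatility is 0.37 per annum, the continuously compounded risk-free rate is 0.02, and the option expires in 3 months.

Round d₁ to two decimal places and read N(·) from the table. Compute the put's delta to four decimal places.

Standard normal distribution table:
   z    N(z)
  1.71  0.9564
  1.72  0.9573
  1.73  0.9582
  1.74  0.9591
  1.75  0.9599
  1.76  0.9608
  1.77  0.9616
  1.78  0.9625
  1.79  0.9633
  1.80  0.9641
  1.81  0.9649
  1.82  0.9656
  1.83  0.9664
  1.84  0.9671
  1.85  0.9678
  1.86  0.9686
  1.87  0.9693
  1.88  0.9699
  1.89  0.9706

-0.0359

σ√T = 0.37 × 0.5000 = 0.1850
d₁ = [ln(300/220) + (0.02 + ½·0.37²)·0.25] / (σ√T) = (0.3102 + 0.0221) / 0.1850 = 1.7960 ⇒ 1.80
N(d₁) = N(1.80) = 0.9641
Δ_put = N(d₁) − 1 = 0.9641 − 1 = -0.0359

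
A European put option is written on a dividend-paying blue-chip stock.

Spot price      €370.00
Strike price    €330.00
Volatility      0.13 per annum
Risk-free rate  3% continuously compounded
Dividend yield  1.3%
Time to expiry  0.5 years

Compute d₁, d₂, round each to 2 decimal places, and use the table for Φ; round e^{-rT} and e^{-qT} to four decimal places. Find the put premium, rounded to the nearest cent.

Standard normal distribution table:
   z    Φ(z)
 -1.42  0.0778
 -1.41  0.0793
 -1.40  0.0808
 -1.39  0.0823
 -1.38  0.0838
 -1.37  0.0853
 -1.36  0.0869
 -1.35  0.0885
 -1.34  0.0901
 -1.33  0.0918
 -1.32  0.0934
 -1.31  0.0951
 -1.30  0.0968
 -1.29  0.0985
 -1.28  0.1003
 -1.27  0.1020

€1.22

σ√T = 0.13·√0.5 = 0.0919
d₁ = [ln(370/330) + (0.03 − 0.013 + 0.13²/2)·0.5] / 0.0919 = [0.1144 + 0.0127] / 0.0919 = 1.3831 ⇒ 1.38
d₂ = d₁ − σ√T = 1.3831 − 0.0919 = 1.2911 ⇒ 1.29
e^(−qT) = e^(−0.013·0.5) = 0.9935;  e^(−rT) = e^(−0.03·0.5) = 0.9851
N(−d₂) = N(-1.29) = 0.0985;  N(−d₁) = N(-1.38) = 0.0838
P = 330·0.9851·0.0985 − 370·0.9935·0.0838 = 32.0207 − 30.8045 = 1.2162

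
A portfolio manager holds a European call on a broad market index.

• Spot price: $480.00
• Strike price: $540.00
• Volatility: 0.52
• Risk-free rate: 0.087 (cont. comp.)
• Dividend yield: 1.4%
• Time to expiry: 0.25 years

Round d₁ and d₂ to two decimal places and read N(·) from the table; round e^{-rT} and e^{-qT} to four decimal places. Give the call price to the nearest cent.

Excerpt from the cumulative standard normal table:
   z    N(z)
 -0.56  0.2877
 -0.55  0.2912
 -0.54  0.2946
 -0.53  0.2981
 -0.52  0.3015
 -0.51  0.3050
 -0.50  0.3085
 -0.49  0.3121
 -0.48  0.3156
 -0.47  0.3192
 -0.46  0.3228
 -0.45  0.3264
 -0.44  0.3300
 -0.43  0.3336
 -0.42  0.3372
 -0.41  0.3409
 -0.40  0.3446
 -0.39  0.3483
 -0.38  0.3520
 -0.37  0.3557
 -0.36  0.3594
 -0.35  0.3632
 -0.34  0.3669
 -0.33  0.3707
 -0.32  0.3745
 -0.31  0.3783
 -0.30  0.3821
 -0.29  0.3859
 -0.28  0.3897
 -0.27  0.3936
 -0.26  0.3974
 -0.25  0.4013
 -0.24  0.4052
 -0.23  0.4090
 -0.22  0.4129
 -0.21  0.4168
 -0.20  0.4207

σ√T = 0.52 × 0.5000 = 0.2600
d₁ = [ln(480/540) + (0.087 − 0.014 + ½·0.52²)·0.25] / (σ√T) = (-0.1178 + 0.0520) / 0.2600 = -0.2528 → -0.25
d₂ = -0.2528 − 0.2600 = -0.5128 → -0.51
e^(−qT) = e^(−0.014·0.25) = 0.9965;  e^(−rT) = e^(−0.087·0.25) = 0.9785
N(d₁) = N(-0.25) = 0.4013;  N(d₂) = N(-0.51) = 0.3050
C = 480·0.9965·0.4013 − 540·0.9785·0.3050 = 191.9498 − 161.1590 = 30.7909

$30.79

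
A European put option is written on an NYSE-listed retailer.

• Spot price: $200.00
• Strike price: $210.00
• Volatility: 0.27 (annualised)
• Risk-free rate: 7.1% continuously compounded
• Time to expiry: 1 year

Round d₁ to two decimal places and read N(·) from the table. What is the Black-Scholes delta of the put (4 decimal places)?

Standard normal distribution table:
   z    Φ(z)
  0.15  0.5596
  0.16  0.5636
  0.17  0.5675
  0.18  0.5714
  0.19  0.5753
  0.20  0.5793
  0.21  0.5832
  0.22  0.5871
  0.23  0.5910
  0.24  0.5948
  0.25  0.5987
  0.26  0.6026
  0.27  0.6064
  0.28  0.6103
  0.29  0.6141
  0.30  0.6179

-0.4129

T = 1;  σ√T = 0.2700
ln(S/K) + (r + σ²/2)T = ln(200/210) + (0.071 + 0.27²/2)·1 = -0.0488 + 0.1074 = 0.0587
d₁ = 0.0587 / 0.2700 = 0.2173 → 0.22
N(d₁) = N(0.22) = 0.5871
Δ_put = N(d₁) − 1 = 0.5871 − 1 = -0.4129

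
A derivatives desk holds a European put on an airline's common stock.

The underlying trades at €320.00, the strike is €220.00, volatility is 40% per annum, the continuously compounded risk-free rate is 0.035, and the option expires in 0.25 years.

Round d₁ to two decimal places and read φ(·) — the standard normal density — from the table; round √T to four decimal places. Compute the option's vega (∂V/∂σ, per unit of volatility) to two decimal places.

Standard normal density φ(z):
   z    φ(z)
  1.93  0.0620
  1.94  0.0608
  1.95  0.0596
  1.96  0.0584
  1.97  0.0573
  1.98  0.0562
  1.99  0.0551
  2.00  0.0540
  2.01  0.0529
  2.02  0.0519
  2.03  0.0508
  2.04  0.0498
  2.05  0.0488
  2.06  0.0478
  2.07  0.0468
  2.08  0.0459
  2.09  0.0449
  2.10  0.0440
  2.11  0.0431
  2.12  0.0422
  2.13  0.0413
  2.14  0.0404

T = 0.25;  σ√T = 0.2000
d₁ = [ln(320/220) + (0.035 + ½·0.4²)·0.25] / (σ√T) = (0.3747 + 0.0288) / 0.2000 = 2.0172 which rounds to 2.02
√T = √0.25 = 0.5000
φ(d₁) = φ(2.02) = 0.0519
vega = S·φ(d₁)·√T = 320·0.0519·0.5000 = 8.3040
(The call has the same vega.)

8.30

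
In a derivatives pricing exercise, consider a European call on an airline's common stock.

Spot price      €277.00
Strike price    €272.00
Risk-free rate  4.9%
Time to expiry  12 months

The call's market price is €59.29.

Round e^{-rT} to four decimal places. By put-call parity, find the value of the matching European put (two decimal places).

exp(−rT) = exp(−0.049·1) = 0.9522
Put-call parity: C − P = S − K·e^(−rT) = 277 − 272·0.9522 = 277 − 258.9984 = 18.0016
P = C − (C − P) = 59.29 − (18.0016) = 41.2884

€41.29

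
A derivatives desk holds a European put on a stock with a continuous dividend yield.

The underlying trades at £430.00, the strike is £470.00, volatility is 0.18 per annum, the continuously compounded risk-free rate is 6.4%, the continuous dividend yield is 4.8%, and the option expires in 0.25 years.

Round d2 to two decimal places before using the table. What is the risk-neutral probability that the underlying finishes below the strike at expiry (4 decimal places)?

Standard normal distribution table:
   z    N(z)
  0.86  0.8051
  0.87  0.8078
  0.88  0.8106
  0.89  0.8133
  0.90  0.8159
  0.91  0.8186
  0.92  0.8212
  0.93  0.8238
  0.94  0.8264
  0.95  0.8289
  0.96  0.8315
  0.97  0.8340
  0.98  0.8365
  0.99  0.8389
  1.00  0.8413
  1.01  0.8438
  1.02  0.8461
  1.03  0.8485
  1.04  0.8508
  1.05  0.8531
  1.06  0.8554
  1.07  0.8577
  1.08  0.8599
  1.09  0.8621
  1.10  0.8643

σ√T = 0.18·√0.25 = 0.0900
d₁ = [ln(430/470) + (0.064 − 0.048 + 0.18²/2)·0.25] / 0.0900 = [-0.0889 + 0.0080] / 0.0900 = -0.8989 which rounds to -0.90
d₂ = d₁ − σ√T = -0.8989 − 0.0900 = -0.9889 which rounds to -0.99
Pr(exercise) under Q = N(−d₂) = N(0.99) = 0.8389

0.8389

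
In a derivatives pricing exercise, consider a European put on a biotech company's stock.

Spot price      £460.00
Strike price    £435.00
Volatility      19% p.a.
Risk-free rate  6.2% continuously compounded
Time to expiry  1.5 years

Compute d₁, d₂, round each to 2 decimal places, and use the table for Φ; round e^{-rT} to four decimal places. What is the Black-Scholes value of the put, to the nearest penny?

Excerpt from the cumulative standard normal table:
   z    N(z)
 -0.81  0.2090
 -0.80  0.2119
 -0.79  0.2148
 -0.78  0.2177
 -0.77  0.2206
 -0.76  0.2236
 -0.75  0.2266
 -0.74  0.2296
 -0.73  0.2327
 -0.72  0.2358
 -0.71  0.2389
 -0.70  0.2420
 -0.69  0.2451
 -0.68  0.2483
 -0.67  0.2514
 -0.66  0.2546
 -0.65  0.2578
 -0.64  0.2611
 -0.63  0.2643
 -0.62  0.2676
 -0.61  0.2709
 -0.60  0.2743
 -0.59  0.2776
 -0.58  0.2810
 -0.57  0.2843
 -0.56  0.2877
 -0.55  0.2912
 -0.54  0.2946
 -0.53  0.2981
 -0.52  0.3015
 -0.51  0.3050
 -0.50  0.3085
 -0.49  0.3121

£16.65

T = 1.5;  σ√T = 0.2327
d₁ = [ln(460/435) + (0.062 + ½·0.19²)·1.5] / (σ√T) = (0.0559 + 0.1201) / 0.2327 = 0.7561 ≈ 0.76
d₂ = 0.7561 − 0.2327 = 0.5234 ≈ 0.52
e^(−rT) = e^(−0.062·1.5) = 0.9112
P = 435·0.9112·N(-0.52) − 460·N(-0.76) = 435·0.9112·0.3015 − 460·0.2236 = 119.5062 − 102.8560 = 16.6502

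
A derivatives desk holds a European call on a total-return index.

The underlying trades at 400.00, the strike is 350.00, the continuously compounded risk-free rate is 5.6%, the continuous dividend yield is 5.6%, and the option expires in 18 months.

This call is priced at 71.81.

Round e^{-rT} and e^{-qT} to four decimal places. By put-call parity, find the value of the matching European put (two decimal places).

25.84

e^(−qT) = e^(−0.056·1.5) = 0.9194;  e^(−rT) = e^(−0.056·1.5) = 0.9194
Put-call parity: C − P = S·e^(−qT) − K·e^(−rT) = 400·0.9194 − 350·0.9194 = 367.7600 − 321.7900 = 45.9700
P = C − (C − P) = 71.81 − (45.9700) = 25.8400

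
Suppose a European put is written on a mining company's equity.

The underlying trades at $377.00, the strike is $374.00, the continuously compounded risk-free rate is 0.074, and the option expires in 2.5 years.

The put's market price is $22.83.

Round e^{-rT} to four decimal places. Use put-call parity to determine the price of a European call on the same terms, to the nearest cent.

exp(−rT) = exp(−0.074·2.5) = 0.8311
Put-call parity: C − P = S − K·e^(−rT) = 377 − 374·0.8311 = 377 − 310.8314 = 66.1686
C = P + (C − P) = 22.83 + (66.1686) = 88.9986

$89.00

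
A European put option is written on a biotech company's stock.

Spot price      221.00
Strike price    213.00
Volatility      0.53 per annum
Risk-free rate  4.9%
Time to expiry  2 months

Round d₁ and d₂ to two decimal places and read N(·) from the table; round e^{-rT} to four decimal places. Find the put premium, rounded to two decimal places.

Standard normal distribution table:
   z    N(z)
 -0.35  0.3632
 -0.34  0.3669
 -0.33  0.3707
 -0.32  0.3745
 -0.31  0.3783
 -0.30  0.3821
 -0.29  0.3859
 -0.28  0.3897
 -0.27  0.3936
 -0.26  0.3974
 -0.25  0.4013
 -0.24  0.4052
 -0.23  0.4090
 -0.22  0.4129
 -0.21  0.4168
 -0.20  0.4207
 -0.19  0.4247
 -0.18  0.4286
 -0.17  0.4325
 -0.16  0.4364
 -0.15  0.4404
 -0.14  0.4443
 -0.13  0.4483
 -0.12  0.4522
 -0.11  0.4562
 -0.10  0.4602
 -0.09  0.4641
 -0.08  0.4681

T = 0.1667;  σ√T = 0.2164
ln(S/K) + (r + σ²/2)T = ln(221/213) + (0.049 + 0.53²/2)·0.1667 = 0.0369 + 0.0316 = 0.0684
d₁ = 0.0684 / 0.2164 = 0.3163 ≈ 0.32
d₂ = d₁ − σ√T = 0.3163 − 0.2164 = 0.1000 ≈ 0.10
exp(−rT) = exp(−0.049·0.1667) = 0.9919
N(−d₂) = N(-0.10) = 0.4602;  N(−d₁) = N(-0.32) = 0.3745
P = 213·0.9919·0.4602 − 221·0.3745 = 97.2286 − 82.7645 = 14.4641

14.46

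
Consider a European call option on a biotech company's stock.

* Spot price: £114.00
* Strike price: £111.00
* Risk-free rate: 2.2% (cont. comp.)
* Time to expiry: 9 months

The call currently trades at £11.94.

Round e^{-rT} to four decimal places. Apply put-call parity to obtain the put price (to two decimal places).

£7.12

e^(−rT) = e^(−0.022·0.75) = 0.9836
Put-call parity: C − P = S − K·e^(−rT) = 114 − 111·0.9836 = 114 − 109.1796 = 4.8204
P = C − (C − P) = 11.94 − (4.8204) = 7.1196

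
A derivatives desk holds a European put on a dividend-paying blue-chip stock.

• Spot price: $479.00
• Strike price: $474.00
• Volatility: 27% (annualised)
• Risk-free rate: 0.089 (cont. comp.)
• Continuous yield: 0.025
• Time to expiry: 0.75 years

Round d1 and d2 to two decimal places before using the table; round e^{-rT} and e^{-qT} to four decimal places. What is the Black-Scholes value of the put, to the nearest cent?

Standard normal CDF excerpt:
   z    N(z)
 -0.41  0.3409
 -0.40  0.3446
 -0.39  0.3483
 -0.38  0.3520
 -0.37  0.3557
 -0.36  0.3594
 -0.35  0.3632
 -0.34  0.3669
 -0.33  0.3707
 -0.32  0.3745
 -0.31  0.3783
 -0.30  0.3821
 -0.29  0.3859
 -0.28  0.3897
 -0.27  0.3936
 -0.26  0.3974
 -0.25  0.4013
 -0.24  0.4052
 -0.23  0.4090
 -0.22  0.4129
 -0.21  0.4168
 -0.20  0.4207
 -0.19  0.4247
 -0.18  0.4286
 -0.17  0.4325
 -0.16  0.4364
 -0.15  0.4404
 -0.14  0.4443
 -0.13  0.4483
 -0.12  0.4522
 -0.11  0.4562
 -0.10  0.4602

$31.56

T = 0.75;  σ√T = 0.2338
d₁ = [ln(479/474) + (0.089 − 0.025 + 0.27²/2)·0.75] / 0.2338 = [0.0105 + 0.0753] / 0.2338 = 0.3671 → 0.37
d₂ = d₁ − σ√T = 0.3671 − 0.2338 = 0.1332 → 0.13
exp(−qT) = exp(−0.025·0.75) = 0.9814;  exp(−rT) = exp(−0.089·0.75) = 0.9354
N(−d₂) = N(-0.13) = 0.4483;  N(−d₁) = N(-0.37) = 0.3557
P = 474·0.9354·0.4483 − 479·0.9814·0.3557 = 198.7671 − 167.2112 = 31.5558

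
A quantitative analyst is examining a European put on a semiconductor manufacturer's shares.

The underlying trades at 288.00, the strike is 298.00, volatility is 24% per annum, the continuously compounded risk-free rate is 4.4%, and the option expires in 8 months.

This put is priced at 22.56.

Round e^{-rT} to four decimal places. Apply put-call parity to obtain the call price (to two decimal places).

e^(−rT) = e^(−0.044·0.6667) = 0.9711
Put-call parity: C − P = S − K·e^(−rT) = 288 − 298·0.9711 = 288 − 289.3878 = -1.3878
C = P + (C − P) = 22.56 + (-1.3878) = 21.1722

21.17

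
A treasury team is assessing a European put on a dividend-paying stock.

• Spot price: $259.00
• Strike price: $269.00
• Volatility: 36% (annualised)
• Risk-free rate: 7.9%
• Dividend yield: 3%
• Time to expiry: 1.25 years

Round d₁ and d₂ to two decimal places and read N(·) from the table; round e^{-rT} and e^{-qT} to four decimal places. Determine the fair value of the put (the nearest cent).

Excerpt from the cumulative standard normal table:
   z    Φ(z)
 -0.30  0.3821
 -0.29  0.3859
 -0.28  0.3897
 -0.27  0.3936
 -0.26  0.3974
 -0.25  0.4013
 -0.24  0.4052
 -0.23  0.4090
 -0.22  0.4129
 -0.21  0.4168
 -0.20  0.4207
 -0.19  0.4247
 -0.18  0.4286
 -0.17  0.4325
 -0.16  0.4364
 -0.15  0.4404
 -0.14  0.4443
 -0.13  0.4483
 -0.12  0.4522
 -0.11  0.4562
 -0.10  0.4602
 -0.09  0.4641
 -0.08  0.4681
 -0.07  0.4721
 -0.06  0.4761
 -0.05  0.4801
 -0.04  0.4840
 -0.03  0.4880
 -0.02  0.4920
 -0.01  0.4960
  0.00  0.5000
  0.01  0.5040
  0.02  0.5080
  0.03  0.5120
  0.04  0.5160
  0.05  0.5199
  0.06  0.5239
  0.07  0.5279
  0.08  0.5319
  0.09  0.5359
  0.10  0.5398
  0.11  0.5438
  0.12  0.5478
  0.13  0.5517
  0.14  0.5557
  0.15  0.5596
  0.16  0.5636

σ√T = 0.36 × 1.1180 = 0.4025
d₁ = [ln(259/269) + (0.079 − 0.03 + 0.36²/2)·1.25] / 0.4025 = [-0.0379 + 0.1422] / 0.4025 = 0.2593 → 0.26
d₂ = d₁ − σ√T = 0.2593 − 0.4025 = -0.1432 → -0.14
exp(−qT) = exp(−0.03·1.25) = 0.9632;  exp(−rT) = exp(−0.079·1.25) = 0.9060
P = 269·0.9060·N(0.14) − 259·0.9632·N(-0.26) = 269·0.9060·0.5557 − 259·0.9632·0.3974 = 135.4319 − 99.1389 = 36.2930

$36.29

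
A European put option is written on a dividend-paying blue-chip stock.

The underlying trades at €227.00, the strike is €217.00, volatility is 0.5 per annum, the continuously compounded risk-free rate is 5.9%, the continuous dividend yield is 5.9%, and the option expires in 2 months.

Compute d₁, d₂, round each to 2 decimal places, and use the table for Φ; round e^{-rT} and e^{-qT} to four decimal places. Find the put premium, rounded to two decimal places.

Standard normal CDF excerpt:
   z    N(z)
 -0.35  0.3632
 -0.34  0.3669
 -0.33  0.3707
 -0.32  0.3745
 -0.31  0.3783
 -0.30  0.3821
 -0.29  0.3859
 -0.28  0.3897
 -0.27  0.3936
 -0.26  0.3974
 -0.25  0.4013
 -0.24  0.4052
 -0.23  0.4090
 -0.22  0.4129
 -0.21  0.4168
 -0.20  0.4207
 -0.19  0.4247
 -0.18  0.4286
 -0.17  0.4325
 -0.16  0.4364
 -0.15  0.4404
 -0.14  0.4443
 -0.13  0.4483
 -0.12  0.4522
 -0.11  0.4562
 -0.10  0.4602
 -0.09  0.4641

σ√T = 0.5·√0.1667 = 0.2041
ln(S/K) + (r − q + σ²/2)T = ln(227/217) + (0.059 − 0.059 + 0.5²/2)·0.1667 = 0.0451 + 0.0208 = 0.0659
d₁ = 0.0659 / 0.2041 = 0.3228 ⇒ 0.32
d₂ = d₁ − σ√T = 0.3228 − 0.2041 = 0.1187 ⇒ 0.12
exp(−qT) = exp(−0.059·0.1667) = 0.9902;  exp(−rT) = exp(−0.059·0.1667) = 0.9902
N(−d₂) = N(-0.12) = 0.4522;  N(−d₁) = N(-0.32) = 0.3745
P = 217·0.9902·0.4522 − 227·0.9902·0.3745 = 97.1658 − 84.1784 = 12.9874

€12.99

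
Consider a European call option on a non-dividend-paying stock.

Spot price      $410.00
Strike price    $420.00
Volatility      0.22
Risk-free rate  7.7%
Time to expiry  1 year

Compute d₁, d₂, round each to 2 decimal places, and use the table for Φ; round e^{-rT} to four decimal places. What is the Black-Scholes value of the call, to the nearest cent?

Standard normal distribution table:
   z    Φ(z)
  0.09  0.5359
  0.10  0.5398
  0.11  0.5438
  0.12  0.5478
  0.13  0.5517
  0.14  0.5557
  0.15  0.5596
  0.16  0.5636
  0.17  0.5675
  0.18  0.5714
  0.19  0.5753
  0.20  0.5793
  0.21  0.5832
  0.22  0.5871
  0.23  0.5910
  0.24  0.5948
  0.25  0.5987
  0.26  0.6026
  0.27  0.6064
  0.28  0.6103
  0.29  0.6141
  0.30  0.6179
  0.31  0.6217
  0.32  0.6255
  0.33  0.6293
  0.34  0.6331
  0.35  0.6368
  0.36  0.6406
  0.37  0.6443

$46.54

σ√T = 0.22·√1 = 0.2200
ln(S/K) + (r + σ²/2)T = ln(410/420) + (0.077 + 0.22²/2)·1 = -0.0241 + 0.1012 = 0.0771
d₁ = 0.0771 / 0.2200 = 0.3505 ≈ 0.35
d₂ = d₁ − σ√T = 0.3505 − 0.2200 = 0.1305 ≈ 0.13
e^(−rT) = e^(−0.077·1) = 0.9259
C = 410·N(0.35) − 420·0.9259·N(0.13) = 410·0.6368 − 420·0.9259·0.5517 = 261.0880 − 214.5440 = 46.5440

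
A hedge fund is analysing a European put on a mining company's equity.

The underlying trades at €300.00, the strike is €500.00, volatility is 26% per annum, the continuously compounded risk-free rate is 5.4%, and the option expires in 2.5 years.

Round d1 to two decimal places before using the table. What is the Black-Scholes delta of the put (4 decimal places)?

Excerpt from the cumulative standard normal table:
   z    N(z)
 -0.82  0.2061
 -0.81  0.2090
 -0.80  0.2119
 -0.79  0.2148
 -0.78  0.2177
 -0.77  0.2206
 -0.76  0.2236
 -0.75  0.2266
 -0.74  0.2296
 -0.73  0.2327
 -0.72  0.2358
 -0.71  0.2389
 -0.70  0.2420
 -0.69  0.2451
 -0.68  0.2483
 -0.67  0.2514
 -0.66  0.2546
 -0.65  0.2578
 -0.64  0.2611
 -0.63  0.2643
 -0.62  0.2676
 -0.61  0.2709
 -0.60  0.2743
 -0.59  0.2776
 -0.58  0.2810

-0.7611

σ√T = 0.26 × 1.5811 = 0.4111
d₁ = [ln(300/500) + (0.054 + 0.26²/2)·2.5] / 0.4111 = [-0.5108 + 0.2195] / 0.4111 = -0.7087 ⇒ -0.71
N(d₁) = N(-0.71) = 0.2389
Δ_put = N(d₁) − 1 = 0.2389 − 1 = -0.7611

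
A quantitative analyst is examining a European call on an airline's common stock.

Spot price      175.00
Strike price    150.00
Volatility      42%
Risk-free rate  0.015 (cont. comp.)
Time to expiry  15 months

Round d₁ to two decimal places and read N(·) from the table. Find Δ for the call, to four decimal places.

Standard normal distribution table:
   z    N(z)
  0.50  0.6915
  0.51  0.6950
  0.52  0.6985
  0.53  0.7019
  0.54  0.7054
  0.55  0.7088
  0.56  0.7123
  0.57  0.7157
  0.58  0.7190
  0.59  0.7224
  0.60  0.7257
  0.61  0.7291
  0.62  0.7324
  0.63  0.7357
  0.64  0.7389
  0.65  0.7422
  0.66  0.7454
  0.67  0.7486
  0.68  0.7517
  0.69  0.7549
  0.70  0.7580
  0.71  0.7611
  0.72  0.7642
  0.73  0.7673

T = 1.25;  σ√T = 0.4696
d₁ = [ln(175/150) + (0.015 + ½·0.42²)·1.25] / (σ√T) = (0.1542 + 0.1290) / 0.4696 = 0.6030 ≈ 0.60
N(d₁) = N(0.60) = 0.7257
Δ_call = N(d₁) = 0.7257

0.7257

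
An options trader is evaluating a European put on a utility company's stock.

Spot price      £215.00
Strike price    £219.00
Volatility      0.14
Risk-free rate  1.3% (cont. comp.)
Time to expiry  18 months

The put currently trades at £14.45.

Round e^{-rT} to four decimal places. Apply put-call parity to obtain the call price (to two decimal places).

exp(−rT) = exp(−0.013·1.5) = 0.9807
Put-call parity: C − P = S − K·e^(−rT) = 215 − 219·0.9807 = 215 − 214.7733 = 0.2267
C = P + (C − P) = 14.45 + (0.2267) = 14.6767

£14.68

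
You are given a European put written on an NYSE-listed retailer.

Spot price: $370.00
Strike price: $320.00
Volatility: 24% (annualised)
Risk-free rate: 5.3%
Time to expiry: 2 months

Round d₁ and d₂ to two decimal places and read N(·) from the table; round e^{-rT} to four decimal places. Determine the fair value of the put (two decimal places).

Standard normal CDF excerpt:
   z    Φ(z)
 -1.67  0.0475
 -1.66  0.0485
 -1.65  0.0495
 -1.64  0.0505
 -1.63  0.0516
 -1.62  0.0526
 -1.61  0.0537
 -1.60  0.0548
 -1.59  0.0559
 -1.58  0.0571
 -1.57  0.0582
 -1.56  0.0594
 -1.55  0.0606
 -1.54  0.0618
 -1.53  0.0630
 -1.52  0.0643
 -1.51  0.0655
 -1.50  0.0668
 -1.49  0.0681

σ√T = 0.24 × 0.4082 = 0.0980
ln(S/K) + (r + σ²/2)T = ln(370/320) + (0.053 + 0.24²/2)·0.1667 = 0.1452 + 0.0136 = 0.1588
d₁ = 0.1588 / 0.0980 = 1.6209 ≈ 1.62
d₂ = d₁ − σ√T = 1.6209 − 0.0980 = 1.5229 ≈ 1.52
exp(−rT) = exp(−0.053·0.1667) = 0.9912
N(−d₂) = N(-1.52) = 0.0643;  N(−d₁) = N(-1.62) = 0.0526
P = 320·0.9912·0.0643 − 370·0.0526 = 20.3949 − 19.4620 = 0.9329

$0.93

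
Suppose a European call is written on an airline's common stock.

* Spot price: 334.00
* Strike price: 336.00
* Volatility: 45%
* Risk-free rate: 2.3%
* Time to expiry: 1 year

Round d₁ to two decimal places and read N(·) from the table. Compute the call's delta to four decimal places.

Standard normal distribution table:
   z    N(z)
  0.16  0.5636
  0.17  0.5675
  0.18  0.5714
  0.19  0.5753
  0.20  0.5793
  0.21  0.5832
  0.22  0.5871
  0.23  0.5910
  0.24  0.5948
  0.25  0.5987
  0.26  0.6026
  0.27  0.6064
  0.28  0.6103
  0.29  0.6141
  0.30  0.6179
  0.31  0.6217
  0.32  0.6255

σ√T = 0.45·√1 = 0.4500
d₁ = [ln(334/336) + (0.023 + 0.45²/2)·1] / 0.4500 = [-0.0060 + 0.1242] / 0.4500 = 0.2628 → 0.26
N(d₁) = N(0.26) = 0.6026
Δ_call = N(d₁) = 0.6026

0.6026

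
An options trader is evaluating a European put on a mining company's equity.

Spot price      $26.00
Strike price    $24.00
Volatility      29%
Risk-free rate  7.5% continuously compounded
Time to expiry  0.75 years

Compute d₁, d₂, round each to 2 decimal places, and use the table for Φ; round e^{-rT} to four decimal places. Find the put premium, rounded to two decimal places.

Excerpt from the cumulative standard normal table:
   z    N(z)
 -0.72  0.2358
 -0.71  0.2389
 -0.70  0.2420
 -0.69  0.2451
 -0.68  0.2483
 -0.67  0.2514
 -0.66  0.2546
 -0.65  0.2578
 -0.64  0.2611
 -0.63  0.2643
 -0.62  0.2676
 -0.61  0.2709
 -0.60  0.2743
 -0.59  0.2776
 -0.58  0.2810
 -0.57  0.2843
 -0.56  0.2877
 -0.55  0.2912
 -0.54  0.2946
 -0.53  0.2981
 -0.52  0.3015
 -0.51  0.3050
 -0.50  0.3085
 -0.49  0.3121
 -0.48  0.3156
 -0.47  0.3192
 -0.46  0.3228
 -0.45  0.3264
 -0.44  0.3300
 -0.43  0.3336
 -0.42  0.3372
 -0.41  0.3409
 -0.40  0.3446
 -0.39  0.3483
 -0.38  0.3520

σ√T = 0.29·√0.75 = 0.2511
d₁ = [ln(26/24) + (0.075 + 0.29²/2)·0.75] / 0.2511 = [0.0800 + 0.0878] / 0.2511 = 0.6683 which rounds to 0.67
d₂ = d₁ − σ√T = 0.6683 − 0.2511 = 0.4171 which rounds to 0.42
exp(−rT) = exp(−0.075·0.75) = 0.9453
N(−d₂) = N(-0.42) = 0.3372;  N(−d₁) = N(-0.67) = 0.2514
P = 24·0.9453·0.3372 − 26·0.2514 = 7.6501 − 6.5364 = 1.1137

$1.11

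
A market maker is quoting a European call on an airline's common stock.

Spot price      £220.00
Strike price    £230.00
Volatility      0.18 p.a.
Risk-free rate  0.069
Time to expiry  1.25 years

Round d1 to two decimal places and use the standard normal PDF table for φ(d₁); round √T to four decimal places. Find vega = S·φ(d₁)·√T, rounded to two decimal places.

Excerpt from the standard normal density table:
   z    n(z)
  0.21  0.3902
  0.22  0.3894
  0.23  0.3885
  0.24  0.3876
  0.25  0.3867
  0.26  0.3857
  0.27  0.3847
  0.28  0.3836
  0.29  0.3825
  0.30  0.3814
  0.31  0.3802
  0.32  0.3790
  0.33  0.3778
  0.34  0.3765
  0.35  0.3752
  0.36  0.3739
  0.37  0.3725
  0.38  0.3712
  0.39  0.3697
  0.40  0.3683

93.51

T = 1.25;  σ√T = 0.2012
ln(S/K) + (r + σ²/2)T = ln(220/230) + (0.069 + 0.18²/2)·1.25 = -0.0445 + 0.1065 = 0.0620
d₁ = 0.0620 / 0.2012 = 0.3083 ⇒ 0.31
√T = √1.25 = 1.1180
φ(d₁) = φ(0.31) = 0.3802
vega = S·φ(d₁)·√T = 220·0.3802·1.1180 = 93.5140
(Call and put vega coincide under Black-Scholes.)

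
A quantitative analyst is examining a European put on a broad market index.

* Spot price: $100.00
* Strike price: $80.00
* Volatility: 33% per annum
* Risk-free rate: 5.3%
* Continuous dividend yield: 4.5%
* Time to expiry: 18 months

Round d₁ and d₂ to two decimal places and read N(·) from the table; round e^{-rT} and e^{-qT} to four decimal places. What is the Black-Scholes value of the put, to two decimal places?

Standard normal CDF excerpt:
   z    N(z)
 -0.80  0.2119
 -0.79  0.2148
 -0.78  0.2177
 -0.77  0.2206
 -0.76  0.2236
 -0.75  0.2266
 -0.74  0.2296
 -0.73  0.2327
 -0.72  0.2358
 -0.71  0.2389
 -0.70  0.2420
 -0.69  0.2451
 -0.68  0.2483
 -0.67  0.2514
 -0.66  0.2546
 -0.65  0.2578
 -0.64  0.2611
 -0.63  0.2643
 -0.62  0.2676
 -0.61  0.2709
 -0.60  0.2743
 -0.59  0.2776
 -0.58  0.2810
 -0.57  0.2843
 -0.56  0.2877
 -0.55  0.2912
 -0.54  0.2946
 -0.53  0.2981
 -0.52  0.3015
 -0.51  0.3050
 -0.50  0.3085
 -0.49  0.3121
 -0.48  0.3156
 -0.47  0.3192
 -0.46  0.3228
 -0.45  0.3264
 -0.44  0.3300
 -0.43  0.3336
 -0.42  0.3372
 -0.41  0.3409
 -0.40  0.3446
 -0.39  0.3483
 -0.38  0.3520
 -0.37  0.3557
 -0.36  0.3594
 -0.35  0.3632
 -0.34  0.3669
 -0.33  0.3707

$5.66

σ√T = 0.33·√1.5 = 0.4042
d₁ = [ln(100/80) + (0.053 − 0.045 + 0.33²/2)·1.5] / 0.4042 = [0.2231 + 0.0937] / 0.4042 = 0.7839 which rounds to 0.78
d₂ = d₁ − σ√T = 0.7839 − 0.4042 = 0.3797 which rounds to 0.38
e^(−qT) = e^(−0.045·1.5) = 0.9347;  e^(−rT) = e^(−0.053·1.5) = 0.9236
N(−d₂) = N(-0.38) = 0.3520;  N(−d₁) = N(-0.78) = 0.2177
P = 80·0.9236·0.3520 − 100·0.9347·0.2177 = 26.0086 − 20.3484 = 5.6602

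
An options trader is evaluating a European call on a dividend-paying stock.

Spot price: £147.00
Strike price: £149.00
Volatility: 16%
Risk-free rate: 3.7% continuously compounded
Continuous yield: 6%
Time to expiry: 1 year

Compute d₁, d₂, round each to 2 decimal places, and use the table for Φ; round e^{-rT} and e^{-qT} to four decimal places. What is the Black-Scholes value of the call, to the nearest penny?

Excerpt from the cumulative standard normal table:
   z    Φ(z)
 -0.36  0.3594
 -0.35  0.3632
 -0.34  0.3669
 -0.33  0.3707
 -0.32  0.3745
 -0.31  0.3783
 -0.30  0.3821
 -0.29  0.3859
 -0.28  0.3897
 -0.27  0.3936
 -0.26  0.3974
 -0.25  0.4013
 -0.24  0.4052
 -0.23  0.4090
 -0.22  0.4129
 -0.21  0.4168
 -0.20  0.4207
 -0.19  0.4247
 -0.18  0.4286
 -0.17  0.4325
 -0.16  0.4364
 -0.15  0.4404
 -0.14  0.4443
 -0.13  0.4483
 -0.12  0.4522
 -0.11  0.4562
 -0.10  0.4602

T = 1;  σ√T = 0.1600
d₁ = [ln(147/149) + (0.037 − 0.06 + 0.16²/2)·1] / 0.1600 = [-0.0135 − 0.0102] / 0.1600 = -0.1482 which rounds to -0.15
d₂ = d₁ − σ√T = -0.1482 − 0.1600 = -0.3082 which rounds to -0.31
e^(−qT) = e^(−0.06·1) = 0.9418;  e^(−rT) = e^(−0.037·1) = 0.9637
C = 147·0.9418·N(-0.15) − 149·0.9637·N(-0.31) = 147·0.9418·0.4404 − 149·0.9637·0.3783 = 60.9710 − 54.3206 = 6.6504

£6.65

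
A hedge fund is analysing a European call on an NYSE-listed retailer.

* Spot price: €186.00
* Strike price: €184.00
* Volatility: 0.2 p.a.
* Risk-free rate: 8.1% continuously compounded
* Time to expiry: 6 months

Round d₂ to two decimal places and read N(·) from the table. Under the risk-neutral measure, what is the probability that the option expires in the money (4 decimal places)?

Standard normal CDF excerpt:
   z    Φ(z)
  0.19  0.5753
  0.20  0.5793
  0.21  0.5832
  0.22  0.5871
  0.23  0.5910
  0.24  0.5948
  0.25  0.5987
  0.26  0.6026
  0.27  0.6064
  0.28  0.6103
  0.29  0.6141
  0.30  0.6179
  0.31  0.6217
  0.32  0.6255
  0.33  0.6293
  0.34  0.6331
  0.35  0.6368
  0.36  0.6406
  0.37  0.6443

σ√T = 0.2·√0.5 = 0.1414
d₁ = [ln(186/184) + (0.081 + 0.2²/2)·0.5] / 0.1414 = [0.0108 + 0.0505] / 0.1414 = 0.4335 → 0.43
d₂ = d₁ − σ√T = 0.4335 − 0.1414 = 0.2921 → 0.29
Risk-neutral Pr[S_T > K] = N(d₂) = N(0.29) = 0.6141

0.6141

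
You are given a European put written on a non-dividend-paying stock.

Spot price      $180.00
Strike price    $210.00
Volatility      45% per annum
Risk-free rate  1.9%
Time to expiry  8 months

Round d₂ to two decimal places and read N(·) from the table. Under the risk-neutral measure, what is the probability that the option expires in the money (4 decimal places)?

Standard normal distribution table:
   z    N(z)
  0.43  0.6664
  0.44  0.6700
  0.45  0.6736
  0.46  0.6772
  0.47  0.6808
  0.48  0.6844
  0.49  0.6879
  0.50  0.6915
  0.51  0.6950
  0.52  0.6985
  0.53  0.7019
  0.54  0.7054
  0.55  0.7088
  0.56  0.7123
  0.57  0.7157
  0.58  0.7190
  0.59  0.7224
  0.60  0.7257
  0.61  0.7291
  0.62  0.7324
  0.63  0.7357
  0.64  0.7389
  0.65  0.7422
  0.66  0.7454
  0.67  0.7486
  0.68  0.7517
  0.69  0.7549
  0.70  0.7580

0.7157

σ√T = 0.45 × 0.8165 = 0.3674
ln(S/K) + (r + σ²/2)T = ln(180/210) + (0.019 + 0.45²/2)·0.6667 = -0.1542 + 0.0802 = -0.0740
d₁ = -0.0740 / 0.3674 = -0.2014 which rounds to -0.20
d₂ = d₁ − σ√T = -0.2014 − 0.3674 = -0.5688 which rounds to -0.57
Risk-neutral Pr[S_T < K] = N(−d₂) = N(0.57) = 0.7157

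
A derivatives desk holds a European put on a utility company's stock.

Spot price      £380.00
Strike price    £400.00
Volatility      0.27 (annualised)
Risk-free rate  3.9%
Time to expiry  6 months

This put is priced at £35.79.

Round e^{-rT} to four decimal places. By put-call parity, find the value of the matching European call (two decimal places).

£23.51

exp(−rT) = exp(−0.039·0.5) = 0.9807
Put-call parity: C − P = S − K·e^(−rT) = 380 − 400·0.9807 = 380 − 392.2800 = -12.2800
C = P + (C − P) = 35.79 + (-12.2800) = 23.5100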